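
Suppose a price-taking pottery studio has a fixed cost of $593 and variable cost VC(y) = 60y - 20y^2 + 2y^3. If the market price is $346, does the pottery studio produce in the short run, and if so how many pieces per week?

Produce at y = 11

Variable cost is VC = 60y - 20y^2 + 2y^3, so AVC = VC/y = 60 - 20y + 2y^2 and MC = dTC/dy = 60 - 40y + 6y^2.
AVC is minimized where dAVC/dy = -20 + 4y = 0, at y = 5; min AVC = 60 - 20·5 + 2·5^2 = $10.
P = $346 exceeds min AVC = $10, so the firm stays open.
Set P = MC: 346 = 60 - 40y + 6y^2 → -286 - 40y + 6y^2 = 0. The roots are y = -13/3 and y = 11; the profit-maximizing output is on the rising part of MC, so y* = 11.
Check: AVC at y = 11 is $82 ≤ P, so revenue covers variable cost.
Profit = P·y − TC = 346·11 − 1495 = $2311.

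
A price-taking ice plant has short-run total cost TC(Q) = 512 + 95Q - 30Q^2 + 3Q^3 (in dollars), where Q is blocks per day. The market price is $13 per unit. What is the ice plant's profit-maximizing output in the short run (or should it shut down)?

Shut down

From TC, MC = TC'(Q) = 95 - 60Q + 9Q^2 and AVC = VC/Q = 95 - 30Q + 3Q^2.
AVC is minimized where dAVC/dQ = -30 + 6Q = 0, at Q = 5; min AVC = 95 - 30·5 + 3·5^2 = $20.
P = $13 lies below min AVC = $20; no output level covers variable cost.
Best response: produce nothing and absorb the $512 fixed cost.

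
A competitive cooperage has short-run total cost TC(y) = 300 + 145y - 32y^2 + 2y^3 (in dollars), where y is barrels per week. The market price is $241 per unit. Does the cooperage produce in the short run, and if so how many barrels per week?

Produce at y = 12

Strip out fixed cost: VC = 145y - 32y^2 + 2y^3. Then AVC = 145 - 32y + 2y^2 and MC = 145 - 64y + 6y^2.
AVC is minimized where dAVC/dy = -32 + 4y = 0, at y = 8; min AVC = 145 - 32·8 + 2·8^2 = $17.
P = $241 exceeds min AVC = $17, so the firm stays open.
P = MC gives -96 - 64y + 6y^2 = 0, with roots -4/3 and 12. Take the larger (rising MC): y* = 12.
Check: AVC at y = 12 is $49 ≤ P, so revenue covers variable cost.
Profit = P·y − TC = 241·12 − 888 = $2004.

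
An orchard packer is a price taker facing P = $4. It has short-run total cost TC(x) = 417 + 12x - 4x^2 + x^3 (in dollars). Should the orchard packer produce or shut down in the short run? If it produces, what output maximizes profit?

Shut down

From TC, MC = TC'(x) = 12 - 8x + 3x^2 and AVC = VC/x = 12 - 4x + x^2.
The AVC parabola has its vertex at x = 4/2 = 2, where AVC = 12 - 4·2 + 2^2 = $8.
P = $4 lies below min AVC = $8; no output level covers variable cost.
Best response: produce nothing and absorb the $417 fixed cost.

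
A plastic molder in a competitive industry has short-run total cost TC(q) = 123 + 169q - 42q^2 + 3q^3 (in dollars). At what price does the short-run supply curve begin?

$22 per unit

The firm shuts down when price falls below the minimum of average variable cost. AVC = VC/q = 169 - 42q + 3q^2.
At the minimum of AVC, MC = AVC. MC = 169 - 84q + 9q^2; setting MC = AVC gives 6q^2 - 42q = 0, so q = 7. min AVC = 22.
For P < $22 the firm produces nothing.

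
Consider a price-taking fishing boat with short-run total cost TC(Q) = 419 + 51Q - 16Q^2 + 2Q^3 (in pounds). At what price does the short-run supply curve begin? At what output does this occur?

£19 per unit, at Q = 4

Short-run supply begins at min AVC. From VC = 51Q - 16Q^2 + 2Q^3, AVC = 51 - 16Q + 2Q^2.
dAVC/dQ = -16 + 4Q = 0 gives Q = 4. min AVC = 51 - 16·4 + 2·4^2 = 19.
So the shutdown price is £19.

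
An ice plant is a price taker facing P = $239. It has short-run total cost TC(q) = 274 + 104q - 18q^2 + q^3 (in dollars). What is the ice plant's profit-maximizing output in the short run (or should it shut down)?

Produce at q = 15

Variable cost is VC = 104q - 18q^2 + q^3, so AVC = VC/q = 104 - 18q + q^2 and MC = dTC/dq = 104 - 36q + 3q^2.
The AVC parabola has its vertex at q = 18/2 = 9, where AVC = 104 - 18·9 + 9^2 = $23.
Since P = $239 ≥ min AVC = $23, price covers variable cost and the firm should produce.
Solving P = MC: -135 - 36q + 3q^2 = 0 ⇒ q = -3 or 15. On the upward-sloping branch, q* = 15.
Check: AVC at q = 15 is $59 ≤ P, so revenue covers variable cost.
Profit = P·q − TC = 239·15 − 1159 = $2426.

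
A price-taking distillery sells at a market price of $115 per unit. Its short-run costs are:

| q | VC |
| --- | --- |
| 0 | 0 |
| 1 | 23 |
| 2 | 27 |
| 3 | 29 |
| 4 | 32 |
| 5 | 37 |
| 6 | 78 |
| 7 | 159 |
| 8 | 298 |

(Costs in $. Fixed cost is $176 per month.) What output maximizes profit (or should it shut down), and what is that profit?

Tabulate TR − TC: q=0: -176; q=1: -84; q=2: 27; q=3: 140; q=4: 252; q=5: 362; q=6: 436; q=7: 470; q=8: 446.
Profit is maximized at q = 7. AVC there is 159/7 = $22.71 ≤ P, so producing beats shutting down (which would give -$176).

q = 7; profit = $470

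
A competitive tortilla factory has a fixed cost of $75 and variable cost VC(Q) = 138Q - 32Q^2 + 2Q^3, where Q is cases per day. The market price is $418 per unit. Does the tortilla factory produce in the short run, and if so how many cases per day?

From TC, MC = TC'(Q) = 138 - 64Q + 6Q^2 and AVC = VC/Q = 138 - 32Q + 2Q^2.
The AVC parabola has its vertex at Q = 32/4 = 8, where AVC = 138 - 32·8 + 2·8^2 = $10.
P = $418 exceeds min AVC = $10, so the firm stays open.
Set P = MC: 418 = 138 - 64Q + 6Q^2 → -280 - 64Q + 6Q^2 = 0. The roots are Q = -10/3 and Q = 14; the profit-maximizing output is on the rising part of MC, so Q* = 14.
Check: AVC at Q = 14 is $82 ≤ P, so revenue covers variable cost.
Profit = P·Q − TC = 418·14 − 1223 = $4629.

Produce at Q = 14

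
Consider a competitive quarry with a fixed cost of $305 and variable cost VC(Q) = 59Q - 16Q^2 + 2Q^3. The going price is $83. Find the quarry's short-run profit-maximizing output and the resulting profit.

AVC = 59 - 16Q + 2Q^2; min AVC = $27 at Q = 4. Since P = $83 ≥ min AVC, the firm produces.
MC = 59 - 32Q + 6Q^2. Setting P = MC and taking the root on the rising branch gives Q* = 6.
TR = 83·6 = 498. TC = 305 + 210 = 515. Profit = 498 − 515 = -$17.
Shutting down would mean losing the fixed cost of $305, so operating at a loss of $17 is better by $288.

Profit = -$17 at Q = 6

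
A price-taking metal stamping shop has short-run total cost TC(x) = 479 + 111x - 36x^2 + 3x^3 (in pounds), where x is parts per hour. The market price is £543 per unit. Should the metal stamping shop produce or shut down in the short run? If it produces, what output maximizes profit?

Produce at x = 12

From TC, MC = TC'(x) = 111 - 72x + 9x^2 and AVC = VC/x = 111 - 36x + 3x^2.
The AVC parabola has its vertex at x = 36/6 = 6, where AVC = 111 - 36·6 + 3·6^2 = £3.
Because £543 ≥ £3, revenue can cover variable cost; the firm operates.
Set P = MC: 543 = 111 - 72x + 9x^2 → -432 - 72x + 9x^2 = 0. The roots are x = -4 and x = 12; the profit-maximizing output is on the rising part of MC, so x* = 12.
Check: AVC at x = 12 is £111 ≤ P, so revenue covers variable cost.
Profit = P·x − TC = 543·12 − 1811 = £4705.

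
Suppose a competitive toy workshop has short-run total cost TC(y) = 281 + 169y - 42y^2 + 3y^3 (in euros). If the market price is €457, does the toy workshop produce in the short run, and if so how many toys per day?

Produce at y = 12

Strip out fixed cost: VC = 169y - 42y^2 + 3y^3. Then AVC = 169 - 42y + 3y^2 and MC = 169 - 84y + 9y^2.
AVC hits its minimum where MC = AVC, at y = 7, giving min AVC = 169 - 42·7 + 3·7^2 = €22.
Because €457 ≥ €22, revenue can cover variable cost; the firm operates.
Set P = MC: 457 = 169 - 84y + 9y^2 → -288 - 84y + 9y^2 = 0. The roots are y = -8/3 and y = 12; the profit-maximizing output is on the rising part of MC, so y* = 12.
Check: AVC at y = 12 is €97 ≤ P, so revenue covers variable cost.
Profit = P·y − TC = 457·12 − 1445 = €4039.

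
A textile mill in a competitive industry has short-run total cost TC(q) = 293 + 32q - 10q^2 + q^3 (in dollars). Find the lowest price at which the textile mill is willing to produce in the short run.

$7 per unit

Short-run supply begins at min AVC. From VC = 32q - 10q^2 + q^3, AVC = 32 - 10q + q^2.
dAVC/dq = -10 + 2q = 0 gives q = 5. min AVC = 32 - 10·5 + 5^2 = 7.
So the shutdown price is $7.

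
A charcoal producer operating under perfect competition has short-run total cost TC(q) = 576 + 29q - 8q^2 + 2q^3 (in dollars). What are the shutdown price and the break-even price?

Shutdown price = min AVC. AVC = 29 - 8q + 2q^2, with vertex at q = 2 and minimum $21.
ATC = 576/q + 29 - 8q + 2q^2. Setting dATC/dq = −576/q^2 − 8 + 4q = 0 gives q = 6 (since 4·6^3 − 8·6^2 = 576).
min ATC = 576/6 + 29 − 8·6 + 2·6^2 = $149. That is the break-even price.
For $21 ≤ P < $149 the firm produces at a loss; below $21 it shuts down.

Shutdown price = $21; break-even price = $149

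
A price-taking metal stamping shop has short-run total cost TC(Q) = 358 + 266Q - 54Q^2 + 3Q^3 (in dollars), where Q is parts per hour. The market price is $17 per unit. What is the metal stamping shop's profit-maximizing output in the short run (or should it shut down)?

Shut down

Strip out fixed cost: VC = 266Q - 54Q^2 + 3Q^3. Then AVC = 266 - 54Q + 3Q^2 and MC = 266 - 108Q + 9Q^2.
The AVC parabola has its vertex at Q = 54/6 = 9, where AVC = 266 - 54·9 + 3·9^2 = $23.
With P < min AVC ($17 < $23), every unit sold adds to the loss.
Shutting down limits the loss to fixed cost, $358.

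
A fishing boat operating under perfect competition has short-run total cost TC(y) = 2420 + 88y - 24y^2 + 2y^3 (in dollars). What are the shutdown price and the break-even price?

Shutdown price = $16; break-even price = $286

AVC = 88 - 24y + 2y^2; minimized at y = 6, giving min AVC = $16. That is the shutdown price.
ATC = 2420/y + 88 - 24y + 2y^2. Setting dATC/dy = −2420/y^2 − 24 + 4y = 0 gives y = 11 (since 4·11^3 − 24·11^2 = 2420).
min ATC = 2420/11 + 88 − 24·11 + 2·11^2 = $286. That is the break-even price.
Between these two prices the firm operates at a loss; above $286 it earns a profit.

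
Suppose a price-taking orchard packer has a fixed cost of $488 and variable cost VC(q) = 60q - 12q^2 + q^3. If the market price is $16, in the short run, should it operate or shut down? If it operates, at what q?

Shut down

Strip out fixed cost: VC = 60q - 12q^2 + q^3. Then AVC = 60 - 12q + q^2 and MC = 60 - 24q + 3q^2.
AVC hits its minimum where MC = AVC, at q = 6, giving min AVC = 60 - 12·6 + 6^2 = $24.
P = $16 lies below min AVC = $24; no output level covers variable cost.
Best response: produce nothing and absorb the $488 fixed cost.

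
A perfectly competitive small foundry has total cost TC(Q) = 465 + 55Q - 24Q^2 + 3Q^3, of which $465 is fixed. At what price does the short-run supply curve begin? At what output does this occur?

$7 per unit, at Q = 4

Short-run supply begins at min AVC. From VC = 55Q - 24Q^2 + 3Q^3, AVC = 55 - 24Q + 3Q^2.
At the minimum of AVC, MC = AVC. MC = 55 - 48Q + 9Q^2; setting MC = AVC gives 6Q^2 - 24Q = 0, so Q = 4. min AVC = 7.
For P < $7 the firm produces nothing.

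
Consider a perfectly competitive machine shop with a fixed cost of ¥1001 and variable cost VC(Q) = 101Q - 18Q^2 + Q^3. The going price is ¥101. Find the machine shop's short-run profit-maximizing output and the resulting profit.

Profit = -¥137 at Q = 12

AVC = 101 - 18Q + Q^2; min AVC = ¥20 at Q = 9. Since P = ¥101 ≥ min AVC, the firm produces.
With MC = 101 - 36Q + 3Q^2, P = MC on the upward-sloping part at Q* = 12.
TR = 101·12 = 1212. TC = 1001 + 348 = 1349. Profit = 1212 − 1349 = -¥137.
Shutting down would mean losing the fixed cost of ¥1001, so operating at a loss of ¥137 is better by ¥864.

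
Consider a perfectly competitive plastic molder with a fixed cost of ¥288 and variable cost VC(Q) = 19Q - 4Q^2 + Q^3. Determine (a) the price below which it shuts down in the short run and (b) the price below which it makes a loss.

Shutdown price = min AVC. AVC = 19 - 4Q + Q^2, with vertex at Q = 2 and minimum ¥15.
ATC = 288/Q + 19 - 4Q + Q^2. Setting dATC/dQ = −288/Q^2 − 4 + 2Q = 0 gives Q = 6 (since 2·6^3 − 4·6^2 = 288).
min ATC = 288/6 + 19 − 4·6 + 6^2 = ¥79. That is the break-even price.
Between these two prices the firm operates at a loss; above ¥79 it earns a profit.

Shutdown price = ¥15; break-even price = ¥79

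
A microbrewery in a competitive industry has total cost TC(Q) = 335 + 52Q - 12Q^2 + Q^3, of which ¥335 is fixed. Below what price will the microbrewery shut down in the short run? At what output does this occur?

¥16 per unit, at Q = 6

Short-run supply begins at min AVC. From VC = 52Q - 12Q^2 + Q^3, AVC = 52 - 12Q + Q^2.
dAVC/dQ = -12 + 2Q = 0 gives Q = 6. min AVC = 52 - 12·6 + 6^2 = 16.
So the shutdown price is ¥16.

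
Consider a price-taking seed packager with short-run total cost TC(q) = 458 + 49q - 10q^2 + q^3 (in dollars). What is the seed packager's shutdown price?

The shutdown price is the minimum of AVC. VC = 49q - 10q^2 + q^3, so AVC = 49 - 10q + q^2.
At the minimum of AVC, MC = AVC. MC = 49 - 20q + 3q^2; setting MC = AVC gives 2q^2 - 10q = 0, so q = 5. min AVC = 24.
So the shutdown price is $24.

$24 per unit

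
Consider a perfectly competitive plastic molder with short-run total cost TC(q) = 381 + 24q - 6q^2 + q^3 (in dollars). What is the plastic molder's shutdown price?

$15 per unit

Short-run supply begins at min AVC. From VC = 24q - 6q^2 + q^3, AVC = 24 - 6q + q^2.
At the minimum of AVC, MC = AVC. MC = 24 - 12q + 3q^2; setting MC = AVC gives 2q^2 - 6q = 0, so q = 3. min AVC = 15.
So the shutdown price is $15.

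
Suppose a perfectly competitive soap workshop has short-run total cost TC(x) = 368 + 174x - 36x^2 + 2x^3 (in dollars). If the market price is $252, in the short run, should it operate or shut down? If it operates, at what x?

Variable cost is VC = 174x - 36x^2 + 2x^3, so AVC = VC/x = 174 - 36x + 2x^2 and MC = dTC/dx = 174 - 72x + 6x^2.
AVC is minimized where dAVC/dx = -36 + 4x = 0, at x = 9; min AVC = 174 - 36·9 + 2·9^2 = $12.
P = $252 exceeds min AVC = $12, so the firm stays open.
Solving P = MC: -78 - 72x + 6x^2 = 0 ⇒ x = -1 or 13. On the upward-sloping branch, x* = 13.
Check: AVC at x = 13 is $44 ≤ P, so revenue covers variable cost.
Profit = P·x − TC = 252·13 − 940 = $2336.

Produce at x = 13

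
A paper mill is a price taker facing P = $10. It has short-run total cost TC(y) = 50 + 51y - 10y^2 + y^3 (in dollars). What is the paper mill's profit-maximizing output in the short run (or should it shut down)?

Strip out fixed cost: VC = 51y - 10y^2 + y^3. Then AVC = 51 - 10y + y^2 and MC = 51 - 20y + 3y^2.
AVC hits its minimum where MC = AVC, at y = 5, giving min AVC = 51 - 10·5 + 5^2 = $26.
With P < min AVC ($10 < $26), every unit sold adds to the loss.
Best response: produce nothing and absorb the $50 fixed cost.

Shut down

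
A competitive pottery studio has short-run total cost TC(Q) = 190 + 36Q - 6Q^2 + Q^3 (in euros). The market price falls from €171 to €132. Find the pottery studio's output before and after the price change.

MC = 36 - 12Q + 3Q^2; the shutdown threshold is min AVC = €27 (at Q = 3).
With P = €171 above the shutdown price, P = MC gives Q = 9.
At P = €132 ≥ min AVC, set P = MC: Q = 8. The firm stays open but cuts output.

Output falls from 9 to 8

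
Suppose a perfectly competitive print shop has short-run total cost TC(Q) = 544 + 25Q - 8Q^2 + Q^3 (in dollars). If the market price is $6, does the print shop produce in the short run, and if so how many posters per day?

Shut down

From TC, MC = TC'(Q) = 25 - 16Q + 3Q^2 and AVC = VC/Q = 25 - 8Q + Q^2.
AVC hits its minimum where MC = AVC, at Q = 4, giving min AVC = 25 - 8·4 + 4^2 = $9.
Since P = $6 < min AVC = $9, price fails to cover variable cost at any output.
The firm minimizes its loss by shutting down and losing only its fixed cost of $544.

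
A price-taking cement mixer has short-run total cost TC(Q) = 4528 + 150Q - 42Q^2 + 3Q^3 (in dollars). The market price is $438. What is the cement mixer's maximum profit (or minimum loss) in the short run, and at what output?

Profit = -$208 at Q = 12

AVC = 150 - 42Q + 3Q^2; min AVC = $3 at Q = 7. Since P = $438 ≥ min AVC, the firm produces.
With MC = 150 - 84Q + 9Q^2, P = MC on the upward-sloping part at Q* = 12.
TR = 438·12 = 5256. TC = 4528 + 936 = 5464. Profit = 5256 − 5464 = -$208.
By producing, the firm covers all variable cost plus $4320 of fixed cost; shutting down would lose the full $4528.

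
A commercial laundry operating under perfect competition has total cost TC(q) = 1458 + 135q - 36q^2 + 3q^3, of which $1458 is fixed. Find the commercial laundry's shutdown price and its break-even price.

Shutdown price = $27; break-even price = $216

Shutdown price = min AVC. AVC = 135 - 36q + 3q^2, with vertex at q = 6 and minimum $27.
ATC = 1458/q + 135 - 36q + 3q^2. Setting dATC/dq = −1458/q^2 − 36 + 6q = 0 gives q = 9 (since 6·9^3 − 36·9^2 = 1458).
min ATC = 1458/9 + 135 − 36·9 + 3·9^2 = $216. That is the break-even price.
For $27 ≤ P < $216 the firm produces at a loss; below $27 it shuts down.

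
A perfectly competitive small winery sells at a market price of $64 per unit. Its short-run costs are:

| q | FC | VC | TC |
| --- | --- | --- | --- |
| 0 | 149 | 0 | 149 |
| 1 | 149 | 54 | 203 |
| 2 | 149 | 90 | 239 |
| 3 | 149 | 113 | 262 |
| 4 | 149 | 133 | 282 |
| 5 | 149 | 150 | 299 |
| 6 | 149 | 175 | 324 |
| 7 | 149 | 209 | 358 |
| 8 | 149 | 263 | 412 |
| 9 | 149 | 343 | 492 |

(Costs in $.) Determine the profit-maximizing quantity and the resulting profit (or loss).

q = 8; profit = $100

Tabulate TR − TC: q=0: -149; q=1: -139; q=2: -111; q=3: -70; q=4: -26; q=5: 21; q=6: 60; q=7: 90; q=8: 100; q=9: 84.
Profit is maximized at q = 8. AVC there is 263/8 = $32.88 ≤ P, so producing beats shutting down (which would give -$149).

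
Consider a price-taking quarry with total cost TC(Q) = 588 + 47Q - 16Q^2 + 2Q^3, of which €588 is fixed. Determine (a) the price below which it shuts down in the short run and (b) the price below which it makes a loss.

Shutdown price = €15; break-even price = €117

AVC = 47 - 16Q + 2Q^2; minimized at Q = 4, giving min AVC = €15. That is the shutdown price.
ATC = 588/Q + 47 - 16Q + 2Q^2. Setting dATC/dQ = −588/Q^2 − 16 + 4Q = 0 gives Q = 7 (since 4·7^3 − 16·7^2 = 588).
min ATC = 588/7 + 47 − 16·7 + 2·7^2 = €117. That is the break-even price.
For €15 ≤ P < €117 the firm produces at a loss; below €15 it shuts down.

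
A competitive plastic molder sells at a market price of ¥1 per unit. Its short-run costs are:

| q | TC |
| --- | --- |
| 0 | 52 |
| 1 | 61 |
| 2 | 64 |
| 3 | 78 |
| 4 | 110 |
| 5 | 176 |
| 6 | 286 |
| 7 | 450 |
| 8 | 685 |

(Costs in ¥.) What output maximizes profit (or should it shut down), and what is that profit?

Tabulate TR − TC: q=0: -52; q=1: -60; q=2: -62; q=3: -75; q=4: -106; q=5: -171; q=6: -280; q=7: -443; q=8: -677.
Profit is highest at q = 0. Equivalently, the lowest AVC in the table is 12/2 ≈ ¥6 at q = 2, and P = ¥1 falls below it — price never covers variable cost, so the firm shuts down and loses only its fixed cost.

q = 0 (shut down); profit = -¥52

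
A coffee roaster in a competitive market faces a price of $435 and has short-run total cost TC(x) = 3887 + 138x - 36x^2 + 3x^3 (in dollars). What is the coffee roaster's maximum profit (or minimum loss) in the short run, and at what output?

Profit = -$257 at x = 11

AVC = 138 - 36x + 3x^2 has its minimum $30 at x = 6; price $435 clears that bar, so the firm operates.
MC = 138 - 72x + 9x^2. Setting P = MC and taking the root on the rising branch gives x* = 11.
TR = 435·11 = 4785. TC = 3887 + 1155 = 5042. Profit = 4785 − 5042 = -$257.
That loss of $257 beats the $3887 the firm would lose by shutting down; producing recovers $3630 of fixed cost.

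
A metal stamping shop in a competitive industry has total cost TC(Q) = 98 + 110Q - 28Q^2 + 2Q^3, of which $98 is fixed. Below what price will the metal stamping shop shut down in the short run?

The shutdown price is the minimum of AVC. VC = 110Q - 28Q^2 + 2Q^3, so AVC = 110 - 28Q + 2Q^2.
dAVC/dQ = -28 + 4Q = 0 gives Q = 7. min AVC = 110 - 28·7 + 2·7^2 = 12.
For P < $12 the firm produces nothing.

$12 per unit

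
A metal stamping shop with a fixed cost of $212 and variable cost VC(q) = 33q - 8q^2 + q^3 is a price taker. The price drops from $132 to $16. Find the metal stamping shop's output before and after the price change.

MC = 33 - 16q + 3q^2; the shutdown threshold is min AVC = $17 (at q = 4).
With P = $132 above the shutdown price, P = MC gives q = 9.
At P = $16 < min AVC = $17, price no longer covers variable cost at any output, so the firm shuts down: q = 0.

Output falls from 9 to 0 (the firm shuts down)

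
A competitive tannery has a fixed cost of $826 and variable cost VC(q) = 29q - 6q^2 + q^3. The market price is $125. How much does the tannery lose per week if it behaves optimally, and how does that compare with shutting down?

Profit = -$186 at q = 8

AVC = 29 - 6q + q^2 has its minimum $20 at q = 3; price $125 clears that bar, so the firm operates.
With MC = 29 - 12q + 3q^2, P = MC on the upward-sloping part at q* = 8.
TR = 125·8 = 1000. TC = 826 + 360 = 1186. Profit = 1000 − 1186 = -$186.
By producing, the firm covers all variable cost plus $640 of fixed cost; shutting down would lose the full $826.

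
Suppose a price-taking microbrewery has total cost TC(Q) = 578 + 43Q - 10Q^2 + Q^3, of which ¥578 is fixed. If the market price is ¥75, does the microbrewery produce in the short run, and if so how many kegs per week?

From TC, MC = TC'(Q) = 43 - 20Q + 3Q^2 and AVC = VC/Q = 43 - 10Q + Q^2.
The AVC parabola has its vertex at Q = 10/2 = 5, where AVC = 43 - 10·5 + 5^2 = ¥18.
Since P = ¥75 ≥ min AVC = ¥18, price covers variable cost and the firm should produce.
Set P = MC: 75 = 43 - 20Q + 3Q^2 → -32 - 20Q + 3Q^2 = 0. The roots are Q = -4/3 and Q = 8; the profit-maximizing output is on the rising part of MC, so Q* = 8.
Check: AVC at Q = 8 is ¥27 ≤ P, so revenue covers variable cost.
Profit = P·Q − TC = 75·8 − 794 = -¥194, a loss, but smaller than the ¥578 fixed cost the firm would lose by shutting down.

Produce at Q = 8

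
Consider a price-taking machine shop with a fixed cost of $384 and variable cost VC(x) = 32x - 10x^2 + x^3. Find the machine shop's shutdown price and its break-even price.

Shutdown price = min AVC. AVC = 32 - 10x + x^2, with vertex at x = 5 and minimum $7.
ATC = 384/x + 32 - 10x + x^2. Setting dATC/dx = −384/x^2 − 10 + 2x = 0 gives x = 8 (since 2·8^3 − 10·8^2 = 384).
min ATC = 384/8 + 32 − 10·8 + 8^2 = $64. That is the break-even price.
Between these two prices the firm operates at a loss; above $64 it earns a profit.

Shutdown price = $7; break-even price = $64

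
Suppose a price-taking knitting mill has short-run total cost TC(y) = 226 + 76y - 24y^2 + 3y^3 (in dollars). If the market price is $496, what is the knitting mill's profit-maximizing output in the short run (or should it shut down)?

Strip out fixed cost: VC = 76y - 24y^2 + 3y^3. Then AVC = 76 - 24y + 3y^2 and MC = 76 - 48y + 9y^2.
AVC is minimized where dAVC/dy = -24 + 6y = 0, at y = 4; min AVC = 76 - 24·4 + 3·4^2 = $28.
Because $496 ≥ $28, revenue can cover variable cost; the firm operates.
P = MC gives -420 - 48y + 9y^2 = 0, with roots -14/3 and 10. Take the larger (rising MC): y* = 10.
Check: AVC at y = 10 is $136 ≤ P, so revenue covers variable cost.
Profit = P·y − TC = 496·10 − 1586 = $3374.

Produce at y = 10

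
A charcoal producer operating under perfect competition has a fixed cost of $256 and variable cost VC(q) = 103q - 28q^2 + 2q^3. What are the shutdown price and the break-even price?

Shutdown price = min AVC. AVC = 103 - 28q + 2q^2, with vertex at q = 7 and minimum $5.
ATC = 256/q + 103 - 28q + 2q^2. Setting dATC/dq = −256/q^2 − 28 + 4q = 0 gives q = 8 (since 4·8^3 − 28·8^2 = 256).
min ATC = 256/8 + 103 − 28·8 + 2·8^2 = $39. That is the break-even price.
For $5 ≤ P < $39 the firm produces at a loss; below $5 it shuts down.

Shutdown price = $5; break-even price = $39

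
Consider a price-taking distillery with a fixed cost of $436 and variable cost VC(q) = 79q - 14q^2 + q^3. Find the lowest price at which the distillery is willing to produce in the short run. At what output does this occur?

The firm shuts down when price falls below the minimum of average variable cost. AVC = VC/q = 79 - 14q + q^2.
At the minimum of AVC, MC = AVC. MC = 79 - 28q + 3q^2; setting MC = AVC gives 2q^2 - 14q = 0, so q = 7. min AVC = 30.
The firm shuts down for any P below $30.

$30 per unit, at q = 7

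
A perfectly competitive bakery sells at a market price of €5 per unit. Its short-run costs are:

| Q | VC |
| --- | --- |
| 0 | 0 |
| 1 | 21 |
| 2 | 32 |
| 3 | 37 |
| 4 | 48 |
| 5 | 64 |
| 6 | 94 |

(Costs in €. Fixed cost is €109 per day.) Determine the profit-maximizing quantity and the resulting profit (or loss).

Q = 0 (shut down); profit = -€109

Compute π = P·Q − TC at each output: Q=0: -109; Q=1: -125; Q=2: -131; Q=3: -131; Q=4: -137; Q=5: -148; Q=6: -173.
Profit is highest at Q = 0. Equivalently, the lowest AVC in the table is 48/4 ≈ €12 at Q = 4, and P = €5 falls below it — price never covers variable cost, so the firm shuts down and loses only its fixed cost.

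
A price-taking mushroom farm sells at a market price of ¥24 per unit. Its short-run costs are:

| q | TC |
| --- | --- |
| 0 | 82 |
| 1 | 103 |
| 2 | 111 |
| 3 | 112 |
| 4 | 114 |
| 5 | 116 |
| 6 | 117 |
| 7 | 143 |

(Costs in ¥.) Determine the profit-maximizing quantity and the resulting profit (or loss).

q = 6; profit = ¥27

Tabulate TR − TC: q=0: -82; q=1: -79; q=2: -63; q=3: -40; q=4: -18; q=5: 4; q=6: 27; q=7: 25.
Profit is maximized at q = 6. AVC there is 35/6 = ¥5.83 ≤ P, so producing beats shutting down (which would give -¥82).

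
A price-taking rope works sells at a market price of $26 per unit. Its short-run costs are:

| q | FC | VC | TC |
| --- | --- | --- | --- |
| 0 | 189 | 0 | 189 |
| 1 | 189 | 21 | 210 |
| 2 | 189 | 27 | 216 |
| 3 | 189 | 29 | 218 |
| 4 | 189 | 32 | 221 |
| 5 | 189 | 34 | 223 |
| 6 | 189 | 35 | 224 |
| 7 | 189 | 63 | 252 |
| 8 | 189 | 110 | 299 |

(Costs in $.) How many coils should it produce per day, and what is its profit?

q = 6; profit = -$68

Tabulate TR − TC: q=0: -189; q=1: -184; q=2: -164; q=3: -140; q=4: -117; q=5: -93; q=6: -68; q=7: -70; q=8: -91.
Profit is maximized at q = 6. AVC there is 35/6 = $5.83 ≤ P, so producing beats shutting down (which would give -$189).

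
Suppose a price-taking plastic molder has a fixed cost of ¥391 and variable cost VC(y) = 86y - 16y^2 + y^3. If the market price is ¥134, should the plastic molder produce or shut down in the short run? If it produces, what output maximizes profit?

Variable cost is VC = 86y - 16y^2 + y^3, so AVC = VC/y = 86 - 16y + y^2 and MC = dTC/dy = 86 - 32y + 3y^2.
The AVC parabola has its vertex at y = 16/2 = 8, where AVC = 86 - 16·8 + 8^2 = ¥22.
Since P = ¥134 ≥ min AVC = ¥22, price covers variable cost and the firm should produce.
Solving P = MC: -48 - 32y + 3y^2 = 0 ⇒ y = -4/3 or 12. On the upward-sloping branch, y* = 12.
Check: AVC at y = 12 is ¥38 ≤ P, so revenue covers variable cost.
Profit = P·y − TC = 134·12 − 847 = ¥761.

Produce at y = 12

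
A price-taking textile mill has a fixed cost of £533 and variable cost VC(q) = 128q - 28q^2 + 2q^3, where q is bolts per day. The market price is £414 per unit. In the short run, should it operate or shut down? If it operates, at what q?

Strip out fixed cost: VC = 128q - 28q^2 + 2q^3. Then AVC = 128 - 28q + 2q^2 and MC = 128 - 56q + 6q^2.
The AVC parabola has its vertex at q = 28/4 = 7, where AVC = 128 - 28·7 + 2·7^2 = £30.
Since P = £414 ≥ min AVC = £30, price covers variable cost and the firm should produce.
P = MC gives -286 - 56q + 6q^2 = 0, with roots -11/3 and 13. Take the larger (rising MC): q* = 13.
Check: AVC at q = 13 is £102 ≤ P, so revenue covers variable cost.
Profit = P·q − TC = 414·13 − 1859 = £3523.

Produce at q = 13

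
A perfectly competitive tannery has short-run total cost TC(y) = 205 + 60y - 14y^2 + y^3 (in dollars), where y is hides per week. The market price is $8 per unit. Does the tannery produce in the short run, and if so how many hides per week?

Shut down

Variable cost is VC = 60y - 14y^2 + y^3, so AVC = VC/y = 60 - 14y + y^2 and MC = dTC/dy = 60 - 28y + 3y^2.
AVC is minimized where dAVC/dy = -14 + 2y = 0, at y = 7; min AVC = 60 - 14·7 + 7^2 = $11.
Since P = $8 < min AVC = $11, price fails to cover variable cost at any output.
Shutting down limits the loss to fixed cost, $205.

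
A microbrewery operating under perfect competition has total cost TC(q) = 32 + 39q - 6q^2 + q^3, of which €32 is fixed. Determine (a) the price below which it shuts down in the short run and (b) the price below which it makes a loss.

Shutdown price = €30; break-even price = €39

AVC = 39 - 6q + q^2; minimized at q = 3, giving min AVC = €30. That is the shutdown price.
ATC = 32/q + 39 - 6q + q^2. Setting dATC/dq = −32/q^2 − 6 + 2q = 0 gives q = 4 (since 2·4^3 − 6·4^2 = 32).
min ATC = 32/4 + 39 − 6·4 + 4^2 = €39. That is the break-even price.
Between these two prices the firm operates at a loss; above €39 it earns a profit.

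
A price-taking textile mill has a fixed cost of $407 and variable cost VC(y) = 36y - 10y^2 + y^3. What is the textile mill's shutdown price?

$11 per unit

Short-run supply begins at min AVC. From VC = 36y - 10y^2 + y^3, AVC = 36 - 10y + y^2.
At the minimum of AVC, MC = AVC. MC = 36 - 20y + 3y^2; setting MC = AVC gives 2y^2 - 10y = 0, so y = 5. min AVC = 11.
For P < $11 the firm produces nothing.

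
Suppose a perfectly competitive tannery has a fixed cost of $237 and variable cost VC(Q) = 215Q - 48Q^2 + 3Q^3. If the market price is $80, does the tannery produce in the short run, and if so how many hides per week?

Strip out fixed cost: VC = 215Q - 48Q^2 + 3Q^3. Then AVC = 215 - 48Q + 3Q^2 and MC = 215 - 96Q + 9Q^2.
AVC is minimized where dAVC/dQ = -48 + 6Q = 0, at Q = 8; min AVC = 215 - 48·8 + 3·8^2 = $23.
Because $80 ≥ $23, revenue can cover variable cost; the firm operates.
Solving P = MC: 135 - 96Q + 9Q^2 = 0 ⇒ Q = 5/3 or 9. On the upward-sloping branch, Q* = 9.
Check: AVC at Q = 9 is $26 ≤ P, so revenue covers variable cost.
Profit = P·Q − TC = 80·9 − 471 = $249.

Produce at Q = 9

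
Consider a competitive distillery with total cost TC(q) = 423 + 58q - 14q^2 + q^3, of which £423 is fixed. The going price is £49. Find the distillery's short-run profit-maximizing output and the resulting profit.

Profit = -£99 at q = 9

AVC = 58 - 14q + q^2; min AVC = £9 at q = 7. Since P = £49 ≥ min AVC, the firm produces.
MC = 58 - 28q + 3q^2. Setting P = MC and taking the root on the rising branch gives q* = 9.
TR = 49·9 = 441. TC = 423 + 117 = 540. Profit = 441 − 540 = -£99.
Shutting down would mean losing the fixed cost of £423, so operating at a loss of £99 is better by £324.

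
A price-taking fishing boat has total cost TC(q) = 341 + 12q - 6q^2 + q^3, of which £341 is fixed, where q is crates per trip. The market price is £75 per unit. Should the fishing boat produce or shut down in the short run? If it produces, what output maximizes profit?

Variable cost is VC = 12q - 6q^2 + q^3, so AVC = VC/q = 12 - 6q + q^2 and MC = dTC/dq = 12 - 12q + 3q^2.
AVC is minimized where dAVC/dq = -6 + 2q = 0, at q = 3; min AVC = 12 - 6·3 + 3^2 = £3.
Since P = £75 ≥ min AVC = £3, price covers variable cost and the firm should produce.
P = MC gives -63 - 12q + 3q^2 = 0, with roots -3 and 7. Take the larger (rising MC): q* = 7.
Check: AVC at q = 7 is £19 ≤ P, so revenue covers variable cost.
Profit = P·q − TC = 75·7 − 474 = £51.

Produce at q = 7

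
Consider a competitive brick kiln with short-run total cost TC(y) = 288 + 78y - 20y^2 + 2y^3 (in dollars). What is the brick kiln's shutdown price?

$28 per unit

The firm shuts down when price falls below the minimum of average variable cost. AVC = VC/y = 78 - 20y + 2y^2.
dAVC/dy = -20 + 4y = 0 gives y = 5. min AVC = 78 - 20·5 + 2·5^2 = 28.
So the shutdown price is $28.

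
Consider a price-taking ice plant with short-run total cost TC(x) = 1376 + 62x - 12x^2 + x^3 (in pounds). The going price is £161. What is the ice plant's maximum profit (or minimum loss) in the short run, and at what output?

AVC = 62 - 12x + x^2; min AVC = £26 at x = 6. Since P = £161 ≥ min AVC, the firm produces.
With MC = 62 - 24x + 3x^2, P = MC on the upward-sloping part at x* = 11.
TR = 161·11 = 1771. TC = 1376 + 561 = 1937. Profit = 1771 − 1937 = -£166.
That loss of £166 beats the £1376 the firm would lose by shutting down; producing recovers £1210 of fixed cost.

Profit = -£166 at x = 11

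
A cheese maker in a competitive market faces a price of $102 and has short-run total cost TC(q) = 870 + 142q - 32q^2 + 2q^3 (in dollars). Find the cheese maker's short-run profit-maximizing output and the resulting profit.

AVC = 142 - 32q + 2q^2 has its minimum $14 at q = 8; price $102 clears that bar, so the firm operates.
With MC = 142 - 64q + 6q^2, P = MC on the upward-sloping part at q* = 10.
TR = 102·10 = 1020. TC = 870 + 220 = 1090. Profit = 1020 − 1090 = -$70.
By producing, the firm covers all variable cost plus $800 of fixed cost; shutting down would lose the full $870.

Profit = -$70 at q = 10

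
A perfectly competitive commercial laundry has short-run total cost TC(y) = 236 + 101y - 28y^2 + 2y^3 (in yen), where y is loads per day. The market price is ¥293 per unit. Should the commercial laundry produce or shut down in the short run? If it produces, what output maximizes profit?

From TC, MC = TC'(y) = 101 - 56y + 6y^2 and AVC = VC/y = 101 - 28y + 2y^2.
The AVC parabola has its vertex at y = 28/4 = 7, where AVC = 101 - 28·7 + 2·7^2 = ¥3.
Because ¥293 ≥ ¥3, revenue can cover variable cost; the firm operates.
P = MC gives -192 - 56y + 6y^2 = 0, with roots -8/3 and 12. Take the larger (rising MC): y* = 12.
Check: AVC at y = 12 is ¥53 ≤ P, so revenue covers variable cost.
Profit = P·y − TC = 293·12 − 872 = ¥2644.

Produce at y = 12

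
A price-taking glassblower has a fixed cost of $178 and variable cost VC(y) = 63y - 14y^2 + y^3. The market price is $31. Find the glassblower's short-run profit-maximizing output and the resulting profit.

Profit = -$50 at y = 8

AVC = 63 - 14y + y^2 has its minimum $14 at y = 7; price $31 clears that bar, so the firm operates.
With MC = 63 - 28y + 3y^2, P = MC on the upward-sloping part at y* = 8.
TR = 31·8 = 248. TC = 178 + 120 = 298. Profit = 248 − 298 = -$50.
Shutting down would mean losing the fixed cost of $178, so operating at a loss of $50 is better by $128.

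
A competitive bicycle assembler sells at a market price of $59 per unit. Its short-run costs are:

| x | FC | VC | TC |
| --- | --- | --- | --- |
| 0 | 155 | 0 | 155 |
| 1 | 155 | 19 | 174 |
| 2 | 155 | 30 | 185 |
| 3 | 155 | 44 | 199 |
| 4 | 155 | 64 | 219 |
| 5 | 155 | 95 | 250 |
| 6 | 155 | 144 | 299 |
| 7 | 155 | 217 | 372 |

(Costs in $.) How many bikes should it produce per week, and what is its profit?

Profit at each row (π = 59x − TC): x=0: -155; x=1: -115; x=2: -67; x=3: -22; x=4: 17; x=5: 45; x=6: 55; x=7: 41.
Profit is maximized at x = 6. AVC there is 144/6 = $24 ≤ P, so producing beats shutting down (which would give -$155).

x = 6; profit = $55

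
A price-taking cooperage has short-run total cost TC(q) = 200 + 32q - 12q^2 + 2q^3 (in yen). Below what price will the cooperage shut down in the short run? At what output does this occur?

Short-run supply begins at min AVC. From VC = 32q - 12q^2 + 2q^3, AVC = 32 - 12q + 2q^2.
At the minimum of AVC, MC = AVC. MC = 32 - 24q + 6q^2; setting MC = AVC gives 4q^2 - 12q = 0, so q = 3. min AVC = 14.
The firm shuts down for any P below ¥14.

¥14 per unit, at q = 3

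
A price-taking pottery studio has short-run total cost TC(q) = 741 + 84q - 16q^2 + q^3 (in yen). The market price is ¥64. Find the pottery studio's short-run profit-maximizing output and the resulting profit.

Profit = -¥341 at q = 10

AVC = 84 - 16q + q^2 has its minimum ¥20 at q = 8; price ¥64 clears that bar, so the firm operates.
With MC = 84 - 32q + 3q^2, P = MC on the upward-sloping part at q* = 10.
TR = 64·10 = 640. TC = 741 + 240 = 981. Profit = 640 − 981 = -¥341.
That loss of ¥341 beats the ¥741 the firm would lose by shutting down; producing recovers ¥400 of fixed cost.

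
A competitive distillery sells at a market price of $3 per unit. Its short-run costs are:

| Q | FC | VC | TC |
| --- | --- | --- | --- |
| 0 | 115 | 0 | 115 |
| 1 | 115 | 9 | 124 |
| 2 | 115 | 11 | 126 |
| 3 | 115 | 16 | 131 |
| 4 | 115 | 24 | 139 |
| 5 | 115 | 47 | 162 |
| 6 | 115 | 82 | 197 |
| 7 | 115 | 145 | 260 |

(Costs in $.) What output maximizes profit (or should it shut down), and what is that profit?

Compute π = P·Q − TC at each output: Q=0: -115; Q=1: -121; Q=2: -120; Q=3: -122; Q=4: -127; Q=5: -147; Q=6: -179; Q=7: -239.
Profit is highest at Q = 0. Equivalently, the lowest AVC in the table is 16/3 ≈ $5.33 at Q = 3, and P = $3 falls below it — price never covers variable cost, so the firm shuts down and loses only its fixed cost.

Q = 0 (shut down); profit = -$115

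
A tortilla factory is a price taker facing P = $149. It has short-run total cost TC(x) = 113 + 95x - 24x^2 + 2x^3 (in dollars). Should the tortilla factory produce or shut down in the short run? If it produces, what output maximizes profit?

Variable cost is VC = 95x - 24x^2 + 2x^3, so AVC = VC/x = 95 - 24x + 2x^2 and MC = dTC/dx = 95 - 48x + 6x^2.
AVC hits its minimum where MC = AVC, at x = 6, giving min AVC = 95 - 24·6 + 2·6^2 = $23.
Because $149 ≥ $23, revenue can cover variable cost; the firm operates.
P = MC gives -54 - 48x + 6x^2 = 0, with roots -1 and 9. Take the larger (rising MC): x* = 9.
Check: AVC at x = 9 is $41 ≤ P, so revenue covers variable cost.
Profit = P·x − TC = 149·9 − 482 = $859.

Produce at x = 9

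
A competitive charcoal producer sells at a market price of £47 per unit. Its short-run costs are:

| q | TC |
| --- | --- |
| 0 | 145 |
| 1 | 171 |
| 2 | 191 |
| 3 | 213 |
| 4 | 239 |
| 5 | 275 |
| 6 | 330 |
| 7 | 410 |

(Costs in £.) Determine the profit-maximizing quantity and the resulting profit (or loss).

q = 5; profit = -£40

Profit at each row (π = 47q − TC): q=0: -145; q=1: -124; q=2: -97; q=3: -72; q=4: -51; q=5: -40; q=6: -48; q=7: -81.
Profit is maximized at q = 5. AVC there is 130/5 = £26 ≤ P, so producing beats shutting down (which would give -£145).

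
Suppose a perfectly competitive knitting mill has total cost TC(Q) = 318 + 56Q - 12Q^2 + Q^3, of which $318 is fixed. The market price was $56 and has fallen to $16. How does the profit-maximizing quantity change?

MC = 56 - 24Q + 3Q^2; the shutdown threshold is min AVC = $20 (at Q = 6).
With P = $56 above the shutdown price, P = MC gives Q = 8.
At P = $16 < min AVC = $20, price no longer covers variable cost at any output, so the firm shuts down: Q = 0.

Output falls from 8 to 0 (the firm shuts down)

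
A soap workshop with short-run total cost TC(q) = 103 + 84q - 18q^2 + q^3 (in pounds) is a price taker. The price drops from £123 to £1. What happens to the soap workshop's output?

Output falls from 13 to 0 (the firm shuts down)

AVC = 84 - 18q + q^2, minimized at q = 9 where min AVC = £3. MC = 84 - 36q + 3q^2.
At P = £123 ≥ min AVC, set P = MC on the rising branch: q = 13.
At P = £1 < min AVC = £3, price no longer covers variable cost at any output, so the firm shuts down: q = 0.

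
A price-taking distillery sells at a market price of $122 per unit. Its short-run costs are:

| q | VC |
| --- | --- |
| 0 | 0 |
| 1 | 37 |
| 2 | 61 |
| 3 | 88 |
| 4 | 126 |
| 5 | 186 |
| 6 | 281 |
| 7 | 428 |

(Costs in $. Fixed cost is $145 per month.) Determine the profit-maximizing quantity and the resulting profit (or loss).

q = 6; profit = $306

Profit at each row (π = 122q − TC): q=0: -145; q=1: -60; q=2: 38; q=3: 133; q=4: 217; q=5: 279; q=6: 306; q=7: 281.
Profit is maximized at q = 6. AVC there is 281/6 = $46.83 ≤ P, so producing beats shutting down (which would give -$145).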